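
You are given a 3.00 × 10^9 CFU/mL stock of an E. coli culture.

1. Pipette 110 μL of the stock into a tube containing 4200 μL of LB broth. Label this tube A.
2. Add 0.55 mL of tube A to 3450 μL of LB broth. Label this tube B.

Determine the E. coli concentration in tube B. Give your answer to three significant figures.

1.05 × 10^7 CFU/mL

Step 1: 110 μL + 4200 μL = 4310 μL total → factor 4310/110 = 39.182
Step 2: 0.55 mL + 3450 μL = 4 mL total → factor 4/0.55 = 7.2727
Overall dilution factor = 39.182 × 7.2727 = 284.96
Final = 3.00 × 10^9 CFU/mL / 284.96 = 1.05 × 10^7 CFU/mL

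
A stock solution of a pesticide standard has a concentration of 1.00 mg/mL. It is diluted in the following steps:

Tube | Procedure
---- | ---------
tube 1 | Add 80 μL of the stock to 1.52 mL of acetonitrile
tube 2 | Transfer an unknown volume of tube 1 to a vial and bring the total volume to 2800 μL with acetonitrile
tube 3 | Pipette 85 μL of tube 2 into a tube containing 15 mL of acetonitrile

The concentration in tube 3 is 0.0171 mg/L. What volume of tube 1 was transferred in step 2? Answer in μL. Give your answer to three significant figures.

170 μL

Step 1: 80 μL + 1.52 mL = 1600 μL total → factor 1600/80 = 20
Step 2: v brought to 2800 μL → factor = 2800 μL/v
Step 3: 85 μL + 15 mL = 15085 μL total → factor 15085/85 = 177.47
Product of known-step factors = 3549.4
Overall factor = 1.00 mg/mL / (0.0171 mg/L) = 58480
Step-2 factor = 58480 / 3549.4 = 16.476
v = 2800 μL / 16.476 = 170 μL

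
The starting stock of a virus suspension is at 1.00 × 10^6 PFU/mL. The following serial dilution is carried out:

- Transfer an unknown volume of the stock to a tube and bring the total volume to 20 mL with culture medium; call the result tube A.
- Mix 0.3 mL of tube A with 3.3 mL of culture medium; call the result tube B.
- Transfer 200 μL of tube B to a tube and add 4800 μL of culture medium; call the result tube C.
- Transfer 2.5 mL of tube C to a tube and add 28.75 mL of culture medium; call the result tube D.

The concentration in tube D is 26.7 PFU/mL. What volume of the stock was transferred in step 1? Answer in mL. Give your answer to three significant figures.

2.00 mL

Step 1: v brought to 20 mL → factor = 20 mL/v
Step 2: 0.3 mL + 3.3 mL = 3.6 mL total → factor 3.6/0.3 = 12
Step 3: 200 μL + 4800 μL = 5000 μL total → factor 5000/200 = 25
Step 4: 2.5 mL + 28.75 mL = 31.25 mL total → factor 31.25/2.5 = 12.5
Product of known-step factors = 3750
Overall factor = 1.00 × 10^6 PFU/mL / (26.7 PFU/mL) = 37453
Step-1 factor = 37453 / 3750 = 9.9875
v = 20 mL / 9.9875 = 2.00 mL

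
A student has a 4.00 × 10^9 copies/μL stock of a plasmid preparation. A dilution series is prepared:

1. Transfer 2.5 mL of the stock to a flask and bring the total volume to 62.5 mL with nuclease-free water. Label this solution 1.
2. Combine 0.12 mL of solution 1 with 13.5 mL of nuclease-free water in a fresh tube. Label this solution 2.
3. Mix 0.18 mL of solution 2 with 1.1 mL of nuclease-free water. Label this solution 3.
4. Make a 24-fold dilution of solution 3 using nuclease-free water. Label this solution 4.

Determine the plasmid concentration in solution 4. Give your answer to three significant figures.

8.26 × 10^3 copies/μL

Step 1: 2.5 mL brought to 62.5 mL → factor 62.5/2.5 = 25
Step 2: 0.12 mL + 13.5 mL = 13.62 mL total → factor 13.62/0.12 = 113.5
Step 3: 0.18 mL + 1.1 mL = 1.28 mL total → factor 1.28/0.18 = 7.1111
Step 4: 24-fold → factor 24
Overall dilution factor = 25 × 113.5 × 7.1111 × 24 = 4.8427 × 10^5
Final = 4.00 × 10^9 copies/μL / 4.8427 × 10^5 = 8.26 × 10^3 copies/μL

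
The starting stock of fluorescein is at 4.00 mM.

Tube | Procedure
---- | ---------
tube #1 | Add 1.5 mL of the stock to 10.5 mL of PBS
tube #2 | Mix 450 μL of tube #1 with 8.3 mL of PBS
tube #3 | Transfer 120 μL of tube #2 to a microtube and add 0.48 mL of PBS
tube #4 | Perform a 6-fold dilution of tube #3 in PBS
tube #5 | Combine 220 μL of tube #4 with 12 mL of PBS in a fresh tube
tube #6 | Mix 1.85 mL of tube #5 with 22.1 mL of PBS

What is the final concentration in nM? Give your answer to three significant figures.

1.19 nM

Step 1: 1.5 mL + 10.5 mL = 12 mL total → factor 12/1.5 = 8
Step 2: 450 μL + 8.3 mL = 8750 μL total → factor 8750/450 = 19.444
Step 3: 120 μL + 0.48 mL = 600 μL total → factor 600/120 = 5
Step 4: 6-fold → factor 6
Step 5: 220 μL + 12 mL = 12220 μL total → factor 12220/220 = 55.545
Step 6: 1.85 mL + 22.1 mL = 23.95 mL total → factor 23.95/1.85 = 12.946
Overall dilution factor = 8 × 19.444 × 5 × 6 × 55.545 × 12.946 = 3.3557 × 10^6
Final = 4.00 mM / 3.3557 × 10^6 = 1.192 × 10^-6 mM = 1.19 nM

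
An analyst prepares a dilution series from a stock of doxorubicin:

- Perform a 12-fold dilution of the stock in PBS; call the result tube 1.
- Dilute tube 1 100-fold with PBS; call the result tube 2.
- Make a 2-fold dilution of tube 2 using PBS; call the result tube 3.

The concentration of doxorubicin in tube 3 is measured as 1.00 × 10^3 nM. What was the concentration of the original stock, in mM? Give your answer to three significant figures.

2.40 mM

Step 1: 12-fold → factor 12
Step 2: 100-fold → factor 100
Step 3: 2-fold → factor 2
Overall dilution factor = 12 × 100 × 2 = 2400
Stock = 1.00 × 10^3 nM × 2400 = 2.400 × 10^6 nM = 2.40 mM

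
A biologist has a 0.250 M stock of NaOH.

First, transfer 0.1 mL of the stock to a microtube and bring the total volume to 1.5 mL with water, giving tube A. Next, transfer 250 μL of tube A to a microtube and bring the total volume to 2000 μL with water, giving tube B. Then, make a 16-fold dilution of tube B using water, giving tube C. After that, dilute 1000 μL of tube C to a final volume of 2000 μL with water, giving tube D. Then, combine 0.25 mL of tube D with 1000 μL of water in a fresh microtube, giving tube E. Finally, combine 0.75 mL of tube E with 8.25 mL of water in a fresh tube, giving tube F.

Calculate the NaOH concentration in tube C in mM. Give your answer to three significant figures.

Step 1: 0.1 mL brought to 1.5 mL → factor 1.5/0.1 = 15
Step 2: 250 μL brought to 2000 μL → factor 2000/250 = 8
Step 3: 16-fold → factor 16
Dilution factor through tube C = 15 × 8 × 16 = 1920
[tube C] = 0.250 M / 1920 = 0.0001302 M = 0.130 mM

0.130 mM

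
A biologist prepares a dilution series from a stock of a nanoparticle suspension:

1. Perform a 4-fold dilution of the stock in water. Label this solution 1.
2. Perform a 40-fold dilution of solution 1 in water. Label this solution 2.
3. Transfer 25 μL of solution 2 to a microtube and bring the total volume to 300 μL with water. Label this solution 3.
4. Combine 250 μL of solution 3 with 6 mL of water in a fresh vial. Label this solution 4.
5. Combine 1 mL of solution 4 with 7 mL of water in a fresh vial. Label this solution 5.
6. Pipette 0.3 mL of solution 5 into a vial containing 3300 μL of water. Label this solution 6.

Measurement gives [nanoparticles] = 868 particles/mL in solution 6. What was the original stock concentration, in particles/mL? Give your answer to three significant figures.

4.00 × 10^9 particles/mL

Step 1: 4-fold → factor 4
Step 2: 40-fold → factor 40
Step 3: 25 μL brought to 300 μL → factor 300/25 = 12
Step 4: 250 μL + 6 mL = 6250 μL total → factor 6250/250 = 25
Step 5: 1 mL + 7 mL = 8 mL total → factor 8/1 = 8
Step 6: 0.3 mL + 3300 μL = 3.6 mL total → factor 3.6/0.3 = 12
Overall dilution factor = 4 × 40 × 12 × 25 × 8 × 12 = 4.608 × 10^6
Stock = 868 particles/mL × 4.608 × 10^6 = 4.00 × 10^9 particles/mL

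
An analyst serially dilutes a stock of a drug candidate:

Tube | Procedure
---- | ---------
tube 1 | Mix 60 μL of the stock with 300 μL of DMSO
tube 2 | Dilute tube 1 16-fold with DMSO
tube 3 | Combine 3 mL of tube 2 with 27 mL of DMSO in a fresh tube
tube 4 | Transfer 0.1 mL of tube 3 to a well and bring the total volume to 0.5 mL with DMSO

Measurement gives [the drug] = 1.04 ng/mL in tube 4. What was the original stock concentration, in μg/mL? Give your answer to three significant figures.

Step 1: 60 μL + 300 μL = 360 μL total → factor 360/60 = 6
Step 2: 16-fold → factor 16
Step 3: 3 mL + 27 mL = 30 mL total → factor 30/3 = 10
Step 4: 0.1 mL brought to 0.5 mL → factor 0.5/0.1 = 5
Overall dilution factor = 6 × 16 × 10 × 5 = 4800
Stock = 1.04 ng/mL × 4800 = 4992 ng/mL = 4.99 μg/mL

4.99 μg/mL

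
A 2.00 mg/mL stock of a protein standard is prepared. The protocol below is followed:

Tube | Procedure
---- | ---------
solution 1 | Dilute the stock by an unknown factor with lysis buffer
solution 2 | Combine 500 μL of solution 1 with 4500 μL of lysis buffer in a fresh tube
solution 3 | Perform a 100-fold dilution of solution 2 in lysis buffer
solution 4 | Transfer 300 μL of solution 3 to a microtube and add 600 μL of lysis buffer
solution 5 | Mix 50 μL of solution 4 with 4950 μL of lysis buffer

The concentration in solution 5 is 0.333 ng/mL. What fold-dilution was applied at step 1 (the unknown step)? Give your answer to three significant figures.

Step 1: unknown factor x
Step 2: 500 μL + 4500 μL = 5000 μL total → factor 5000/500 = 10
Step 3: 100-fold → factor 100
Step 4: 300 μL + 600 μL = 900 μL total → factor 900/300 = 3
Step 5: 50 μL + 4950 μL = 5000 μL total → factor 5000/50 = 100
Product of known-step factors = 3 × 10^5
Overall factor = 2.00 mg/mL / (0.333 ng/mL) = 6.006 × 10^6
x = 6.006 × 10^6 / 3 × 10^5 = 20.0

20.0-fold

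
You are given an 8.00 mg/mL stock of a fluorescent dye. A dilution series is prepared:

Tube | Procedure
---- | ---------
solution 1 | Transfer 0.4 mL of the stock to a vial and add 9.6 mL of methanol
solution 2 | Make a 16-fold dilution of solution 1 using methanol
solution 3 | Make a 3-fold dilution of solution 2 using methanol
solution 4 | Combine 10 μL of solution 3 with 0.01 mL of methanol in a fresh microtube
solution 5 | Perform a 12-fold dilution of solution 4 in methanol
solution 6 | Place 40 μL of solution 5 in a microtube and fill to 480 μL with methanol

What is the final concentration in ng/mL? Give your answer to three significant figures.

Step 1: 0.4 mL + 9.6 mL = 10 mL total → factor 10/0.4 = 25
Step 2: 16-fold → factor 16
Step 3: 3-fold → factor 3
Step 4: 10 μL + 0.01 mL = 20 μL total → factor 20/10 = 2
Step 5: 12-fold → factor 12
Step 6: 40 μL brought to 480 μL → factor 480/40 = 12
Overall dilution factor = 25 × 16 × 3 × 2 × 12 × 12 = 3.456 × 10^5
Final = 8.00 mg/mL / 3.456 × 10^5 = 2.315 × 10^-5 mg/mL = 23.1 ng/mL

23.1 ng/mL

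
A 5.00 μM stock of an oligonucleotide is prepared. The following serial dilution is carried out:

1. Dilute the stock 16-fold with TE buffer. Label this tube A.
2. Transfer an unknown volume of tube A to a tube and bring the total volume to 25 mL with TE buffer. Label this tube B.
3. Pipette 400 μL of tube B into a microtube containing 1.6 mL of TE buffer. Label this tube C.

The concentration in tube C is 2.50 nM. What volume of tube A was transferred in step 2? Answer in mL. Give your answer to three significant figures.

Step 1: 16-fold → factor 16
Step 2: v brought to 25 mL → factor = 25 mL/v
Step 3: 400 μL + 1.6 mL = 2000 μL total → factor 2000/400 = 5
Product of known-step factors = 80
Overall factor = 5.00 μM / (2.50 nM) = 2000
Step-2 factor = 2000 / 80 = 25
v = 25 mL / 25 = 1.00 mL

1.00 mL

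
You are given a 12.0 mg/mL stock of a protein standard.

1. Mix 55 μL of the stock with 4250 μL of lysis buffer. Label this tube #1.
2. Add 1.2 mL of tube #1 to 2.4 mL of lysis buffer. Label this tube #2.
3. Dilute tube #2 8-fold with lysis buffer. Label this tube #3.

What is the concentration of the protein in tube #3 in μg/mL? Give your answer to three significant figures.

6.39 μg/mL

Step 1: 55 μL + 4250 μL = 4305 μL total → factor 4305/55 = 78.273
Step 2: 1.2 mL + 2.4 mL = 3.6 mL total → factor 3.6/1.2 = 3
Step 3: 8-fold → factor 8
Overall dilution factor = 78.273 × 3 × 8 = 1878.5
Final = 12.0 mg/mL / 1878.5 = 0.006388 mg/mL = 6.39 μg/mL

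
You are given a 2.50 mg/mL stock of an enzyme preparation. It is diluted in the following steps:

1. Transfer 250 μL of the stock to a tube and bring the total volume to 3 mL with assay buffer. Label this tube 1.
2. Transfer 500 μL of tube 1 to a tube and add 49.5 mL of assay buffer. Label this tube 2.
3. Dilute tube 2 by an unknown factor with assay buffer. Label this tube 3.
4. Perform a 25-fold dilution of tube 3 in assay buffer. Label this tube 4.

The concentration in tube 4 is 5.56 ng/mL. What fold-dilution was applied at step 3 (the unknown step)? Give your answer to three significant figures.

Step 1: 250 μL brought to 3 mL → factor 3000/250 = 12
Step 2: 500 μL + 49.5 mL = 50000 μL total → factor 50000/500 = 100
Step 3: unknown factor x
Step 4: 25-fold → factor 25
Product of known-step factors = 30000
Overall factor = 2.50 mg/mL / (5.56 ng/mL) = 4.4964 × 10^5
x = 4.4964 × 10^5 / 30000 = 15.0

15.0-fold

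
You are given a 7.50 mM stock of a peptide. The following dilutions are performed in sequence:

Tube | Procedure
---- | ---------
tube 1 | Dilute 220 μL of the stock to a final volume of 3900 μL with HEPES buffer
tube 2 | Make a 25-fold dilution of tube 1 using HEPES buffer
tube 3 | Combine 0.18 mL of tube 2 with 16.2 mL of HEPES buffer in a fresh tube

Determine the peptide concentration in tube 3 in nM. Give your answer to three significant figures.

186 nM

Step 1: 220 μL brought to 3900 μL → factor 3900/220 = 17.727
Step 2: 25-fold → factor 25
Step 3: 0.18 mL + 16.2 mL = 16.38 mL total → factor 16.38/0.18 = 91
Overall dilution factor = 17.727 × 25 × 91 = 40330
Final = 7.50 mM / 40330 = 0.0001860 mM = 186 nM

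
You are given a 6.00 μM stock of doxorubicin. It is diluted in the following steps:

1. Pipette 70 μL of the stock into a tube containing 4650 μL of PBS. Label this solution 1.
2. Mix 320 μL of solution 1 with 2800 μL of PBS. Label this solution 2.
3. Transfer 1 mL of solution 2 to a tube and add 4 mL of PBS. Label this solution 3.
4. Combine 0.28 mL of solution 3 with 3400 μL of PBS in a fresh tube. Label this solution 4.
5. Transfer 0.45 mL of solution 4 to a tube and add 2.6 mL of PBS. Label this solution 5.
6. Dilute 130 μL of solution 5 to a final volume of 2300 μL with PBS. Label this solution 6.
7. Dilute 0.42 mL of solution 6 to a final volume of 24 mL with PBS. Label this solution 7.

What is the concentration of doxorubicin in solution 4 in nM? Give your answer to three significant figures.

0.139 nM

Step 1: 70 μL + 4650 μL = 4720 μL total → factor 4720/70 = 67.429
Step 2: 320 μL + 2800 μL = 3120 μL total → factor 3120/320 = 9.75
Step 3: 1 mL + 4 mL = 5 mL total → factor 5/1 = 5
Step 4: 0.28 mL + 3400 μL = 3.68 mL total → factor 3.68/0.28 = 13.143
Dilution factor through solution 4 = 67.429 × 9.75 × 5 × 13.143 = 43202
[solution 4] = 6.00 μM / 43202 = 0.0001389 μM = 0.139 nM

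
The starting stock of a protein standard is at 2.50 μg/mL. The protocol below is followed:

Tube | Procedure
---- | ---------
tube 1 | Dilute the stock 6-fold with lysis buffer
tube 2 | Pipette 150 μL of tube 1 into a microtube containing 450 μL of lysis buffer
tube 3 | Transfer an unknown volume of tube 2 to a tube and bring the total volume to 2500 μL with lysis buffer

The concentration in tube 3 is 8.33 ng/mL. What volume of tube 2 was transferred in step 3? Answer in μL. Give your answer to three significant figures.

Step 1: 6-fold → factor 6
Step 2: 150 μL + 450 μL = 600 μL total → factor 600/150 = 4
Step 3: v brought to 2500 μL → factor = 2500 μL/v
Product of known-step factors = 24
Overall factor = 2.50 μg/mL / (8.33 ng/mL) = 300.12
Step-3 factor = 300.12 / 24 = 12.505
v = 2500 μL / 12.505 = 200 μL

200 μL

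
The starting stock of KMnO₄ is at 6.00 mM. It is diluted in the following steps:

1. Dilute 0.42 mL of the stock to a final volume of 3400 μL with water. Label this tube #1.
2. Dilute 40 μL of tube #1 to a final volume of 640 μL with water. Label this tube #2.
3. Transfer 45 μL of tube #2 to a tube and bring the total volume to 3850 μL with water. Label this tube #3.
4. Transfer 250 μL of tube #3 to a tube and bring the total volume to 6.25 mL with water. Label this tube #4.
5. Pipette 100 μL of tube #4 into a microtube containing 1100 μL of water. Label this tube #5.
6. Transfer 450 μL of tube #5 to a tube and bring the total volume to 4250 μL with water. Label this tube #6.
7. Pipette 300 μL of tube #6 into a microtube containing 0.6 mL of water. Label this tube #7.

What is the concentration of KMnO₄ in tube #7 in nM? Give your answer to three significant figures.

0.0637 nM

Step 1: 0.42 mL brought to 3400 μL → factor 3.4/0.42 = 8.0952
Step 2: 40 μL brought to 640 μL → factor 640/40 = 16
Step 3: 45 μL brought to 3850 μL → factor 3850/45 = 85.556
Step 4: 250 μL brought to 6.25 mL → factor 6250/250 = 25
Step 5: 100 μL + 1100 μL = 1200 μL total → factor 1200/100 = 12
Step 6: 450 μL brought to 4250 μL → factor 4250/450 = 9.4444
Step 7: 300 μL + 0.6 mL = 900 μL total → factor 900/300 = 3
Overall dilution factor = 8.0952 × 16 × 85.556 × 25 × 12 × 9.4444 × 3 = 9.4193 × 10^7
Final = 6.00 mM / 9.4193 × 10^7 = 6.370 × 10^-8 mM = 0.0637 nM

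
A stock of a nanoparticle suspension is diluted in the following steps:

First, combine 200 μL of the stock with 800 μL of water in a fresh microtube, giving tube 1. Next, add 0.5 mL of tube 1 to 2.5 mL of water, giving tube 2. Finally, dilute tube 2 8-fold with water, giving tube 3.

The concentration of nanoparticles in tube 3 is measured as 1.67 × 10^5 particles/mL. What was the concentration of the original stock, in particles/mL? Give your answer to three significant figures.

4.01 × 10^7 particles/mL

Step 1: 200 μL + 800 μL = 1000 μL total → factor 1000/200 = 5
Step 2: 0.5 mL + 2.5 mL = 3 mL total → factor 3/0.5 = 6
Step 3: 8-fold → factor 8
Overall dilution factor = 5 × 6 × 8 = 240
Stock = 1.67 × 10^5 particles/mL × 240 = 4.01 × 10^7 particles/mL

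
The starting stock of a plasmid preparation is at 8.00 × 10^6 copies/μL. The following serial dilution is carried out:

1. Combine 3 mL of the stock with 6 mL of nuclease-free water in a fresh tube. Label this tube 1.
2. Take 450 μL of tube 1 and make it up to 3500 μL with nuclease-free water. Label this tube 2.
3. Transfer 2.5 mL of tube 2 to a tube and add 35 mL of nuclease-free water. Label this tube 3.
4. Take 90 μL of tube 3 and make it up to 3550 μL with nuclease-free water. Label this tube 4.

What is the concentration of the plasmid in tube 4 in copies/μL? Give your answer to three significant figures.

579 copies/μL

Step 1: 3 mL + 6 mL = 9 mL total → factor 9/3 = 3
Step 2: 450 μL brought to 3500 μL → factor 3500/450 = 7.7778
Step 3: 2.5 mL + 35 mL = 37.5 mL total → factor 37.5/2.5 = 15
Step 4: 90 μL brought to 3550 μL → factor 3550/90 = 39.444
Overall dilution factor = 3 × 7.7778 × 15 × 39.444 = 13806
Final = 8.00 × 10^6 copies/μL / 13806 = 579 copies/μL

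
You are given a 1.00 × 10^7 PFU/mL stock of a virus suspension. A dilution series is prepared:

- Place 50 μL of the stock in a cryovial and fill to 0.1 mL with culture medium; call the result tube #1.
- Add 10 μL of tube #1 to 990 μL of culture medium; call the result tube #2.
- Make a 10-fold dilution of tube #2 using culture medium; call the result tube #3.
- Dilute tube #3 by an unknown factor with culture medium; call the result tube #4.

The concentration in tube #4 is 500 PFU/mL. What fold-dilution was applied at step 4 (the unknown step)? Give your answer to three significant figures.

Step 1: 50 μL brought to 0.1 mL → factor 100/50 = 2
Step 2: 10 μL + 990 μL = 1000 μL total → factor 1000/10 = 100
Step 3: 10-fold → factor 10
Step 4: unknown factor x
Product of known-step factors = 2000
Overall factor = 1.00 × 10^7 PFU/mL / (500 PFU/mL) = 20000
x = 20000 / 2000 = 10.0

10.0-fold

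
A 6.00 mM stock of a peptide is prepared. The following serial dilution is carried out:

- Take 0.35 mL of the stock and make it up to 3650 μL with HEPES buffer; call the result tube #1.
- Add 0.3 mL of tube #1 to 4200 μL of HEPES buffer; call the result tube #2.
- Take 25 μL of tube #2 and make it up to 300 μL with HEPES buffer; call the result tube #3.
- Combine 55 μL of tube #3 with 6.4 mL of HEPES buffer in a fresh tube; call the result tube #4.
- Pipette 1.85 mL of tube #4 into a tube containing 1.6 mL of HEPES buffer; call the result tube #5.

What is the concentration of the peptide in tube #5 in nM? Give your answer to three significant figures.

14.6 nM

Step 1: 0.35 mL brought to 3650 μL → factor 3.65/0.35 = 10.429
Step 2: 0.3 mL + 4200 μL = 4.5 mL total → factor 4.5/0.3 = 15
Step 3: 25 μL brought to 300 μL → factor 300/25 = 12
Step 4: 55 μL + 6.4 mL = 6455 μL total → factor 6455/55 = 117.36
Step 5: 1.85 mL + 1.6 mL = 3.45 mL total → factor 3.45/1.85 = 1.8649
Overall dilution factor = 10.429 × 15 × 12 × 117.36 × 1.8649 = 4.1085 × 10^5
Final = 6.00 mM / 4.1085 × 10^5 = 1.460 × 10^-5 mM = 14.6 nM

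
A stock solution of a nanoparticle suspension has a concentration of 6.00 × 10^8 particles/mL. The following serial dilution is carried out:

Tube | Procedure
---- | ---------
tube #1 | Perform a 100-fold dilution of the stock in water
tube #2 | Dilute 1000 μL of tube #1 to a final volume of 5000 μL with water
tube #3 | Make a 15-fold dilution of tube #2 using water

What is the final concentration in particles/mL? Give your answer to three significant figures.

Step 1: 100-fold → factor 100
Step 2: 1000 μL brought to 5000 μL → factor 5000/1000 = 5
Step 3: 15-fold → factor 15
Overall dilution factor = 100 × 5 × 15 = 7500
Final = 6.00 × 10^8 particles/mL / 7500 = 8.00 × 10^4 particles/mL

8.00 × 10^4 particles/mL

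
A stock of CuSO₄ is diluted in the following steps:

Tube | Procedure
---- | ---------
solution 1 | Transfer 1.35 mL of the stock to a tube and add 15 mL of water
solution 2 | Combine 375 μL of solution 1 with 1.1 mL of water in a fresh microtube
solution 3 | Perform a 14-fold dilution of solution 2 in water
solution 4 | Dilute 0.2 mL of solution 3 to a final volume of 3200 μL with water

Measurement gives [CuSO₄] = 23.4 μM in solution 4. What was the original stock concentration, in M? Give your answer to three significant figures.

Step 1: 1.35 mL + 15 mL = 16.35 mL total → factor 16.35/1.35 = 12.111
Step 2: 375 μL + 1.1 mL = 1475 μL total → factor 1475/375 = 3.9333
Step 3: 14-fold → factor 14
Step 4: 0.2 mL brought to 3200 μL → factor 3.2/0.2 = 16
Overall dilution factor = 12.111 × 3.9333 × 14 × 16 = 10671
Stock = 23.4 μM × 10671 = 2.497 × 10^5 μM = 0.250 M

0.250 M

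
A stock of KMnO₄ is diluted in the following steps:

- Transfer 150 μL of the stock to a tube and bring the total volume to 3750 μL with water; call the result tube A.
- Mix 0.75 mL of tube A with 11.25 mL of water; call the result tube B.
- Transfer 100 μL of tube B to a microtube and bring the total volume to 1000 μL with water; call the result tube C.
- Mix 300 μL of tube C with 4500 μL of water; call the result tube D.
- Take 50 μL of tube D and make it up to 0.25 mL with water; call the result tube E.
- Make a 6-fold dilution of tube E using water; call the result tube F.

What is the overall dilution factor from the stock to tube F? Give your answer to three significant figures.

Step 1: 150 μL brought to 3750 μL → factor 3750/150 = 25
Step 2: 0.75 mL + 11.25 mL = 12 mL total → factor 12/0.75 = 16
Step 3: 100 μL brought to 1000 μL → factor 1000/100 = 10
Step 4: 300 μL + 4500 μL = 4800 μL total → factor 4800/300 = 16
Step 5: 50 μL brought to 0.25 mL → factor 250/50 = 5
Step 6: 6-fold → factor 6
Overall dilution factor = 25 × 16 × 10 × 16 × 5 × 6 = 1.92 × 10^6

1.92 × 10^6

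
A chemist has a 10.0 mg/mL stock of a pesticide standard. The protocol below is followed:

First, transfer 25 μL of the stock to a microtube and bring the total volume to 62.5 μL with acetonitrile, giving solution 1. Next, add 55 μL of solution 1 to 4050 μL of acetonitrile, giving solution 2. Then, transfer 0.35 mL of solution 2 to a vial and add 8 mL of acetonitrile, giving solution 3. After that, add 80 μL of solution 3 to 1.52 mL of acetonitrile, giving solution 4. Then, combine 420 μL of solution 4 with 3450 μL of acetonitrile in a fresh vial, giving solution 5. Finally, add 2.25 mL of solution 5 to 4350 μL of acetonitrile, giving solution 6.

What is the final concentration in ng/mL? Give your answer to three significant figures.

4.16 ng/mL

Step 1: 25 μL brought to 62.5 μL → factor 62.5/25 = 2.5
Step 2: 55 μL + 4050 μL = 4105 μL total → factor 4105/55 = 74.636
Step 3: 0.35 mL + 8 mL = 8.35 mL total → factor 8.35/0.35 = 23.857
Step 4: 80 μL + 1.52 mL = 1600 μL total → factor 1600/80 = 20
Step 5: 420 μL + 3450 μL = 3870 μL total → factor 3870/420 = 9.2143
Step 6: 2.25 mL + 4350 μL = 6.6 mL total → factor 6.6/2.25 = 2.9333
Overall dilution factor = 2.5 × 74.636 × 23.857 × 20 × 9.2143 × 2.9333 = 2.4064 × 10^6
Final = 10.0 mg/mL / 2.4064 × 10^6 = 4.156 × 10^-6 mg/mL = 4.16 ng/mL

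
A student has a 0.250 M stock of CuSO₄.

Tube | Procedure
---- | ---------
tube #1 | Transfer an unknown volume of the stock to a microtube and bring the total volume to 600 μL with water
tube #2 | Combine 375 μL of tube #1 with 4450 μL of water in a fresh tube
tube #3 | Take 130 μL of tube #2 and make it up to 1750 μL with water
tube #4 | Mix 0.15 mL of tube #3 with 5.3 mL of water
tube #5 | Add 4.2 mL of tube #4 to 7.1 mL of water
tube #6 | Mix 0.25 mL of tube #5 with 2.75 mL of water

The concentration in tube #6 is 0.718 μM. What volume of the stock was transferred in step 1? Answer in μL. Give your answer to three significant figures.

Step 1: v brought to 600 μL → factor = 600 μL/v
Step 2: 375 μL + 4450 μL = 4825 μL total → factor 4825/375 = 12.867
Step 3: 130 μL brought to 1750 μL → factor 1750/130 = 13.462
Step 4: 0.15 mL + 5.3 mL = 5.45 mL total → factor 5.45/0.15 = 36.333
Step 5: 4.2 mL + 7.1 mL = 11.3 mL total → factor 11.3/4.2 = 2.6905
Step 6: 0.25 mL + 2.75 mL = 3 mL total → factor 3/0.25 = 12
Product of known-step factors = 2.0318 × 10^5
Overall factor = 0.250 M / (0.718 μM) = 3.4819 × 10^5
Step-1 factor = 3.4819 × 10^5 / 2.0318 × 10^5 = 1.7137
v = 600 μL / 1.7137 = 350 μL

350 μL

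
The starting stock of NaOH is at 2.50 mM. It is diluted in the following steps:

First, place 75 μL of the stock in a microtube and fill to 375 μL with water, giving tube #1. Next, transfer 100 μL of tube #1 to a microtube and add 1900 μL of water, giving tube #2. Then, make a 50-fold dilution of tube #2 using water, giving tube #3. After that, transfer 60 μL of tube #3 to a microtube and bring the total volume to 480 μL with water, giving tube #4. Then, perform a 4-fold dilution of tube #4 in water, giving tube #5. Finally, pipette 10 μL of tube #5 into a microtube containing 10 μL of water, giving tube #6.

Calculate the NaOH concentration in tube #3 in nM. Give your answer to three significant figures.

500 nM

Step 1: 75 μL brought to 375 μL → factor 375/75 = 5
Step 2: 100 μL + 1900 μL = 2000 μL total → factor 2000/100 = 20
Step 3: 50-fold → factor 50
Dilution factor through tube #3 = 5 × 20 × 50 = 5000
[tube #3] = 2.50 mM / 5000 = 0.0005000 mM = 500 nM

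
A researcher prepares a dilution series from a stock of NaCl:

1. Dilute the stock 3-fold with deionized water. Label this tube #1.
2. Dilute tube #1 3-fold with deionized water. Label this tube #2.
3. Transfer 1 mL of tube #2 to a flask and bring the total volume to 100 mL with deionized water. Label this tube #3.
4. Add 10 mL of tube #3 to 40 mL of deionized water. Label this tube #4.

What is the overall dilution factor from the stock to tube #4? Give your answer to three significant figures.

Step 1: 3-fold → factor 3
Step 2: 3-fold → factor 3
Step 3: 1 mL brought to 100 mL → factor 100/1 = 100
Step 4: 10 mL + 40 mL = 50 mL total → factor 50/10 = 5
Overall dilution factor = 3 × 3 × 100 × 5 = 4500

4.50 × 10^3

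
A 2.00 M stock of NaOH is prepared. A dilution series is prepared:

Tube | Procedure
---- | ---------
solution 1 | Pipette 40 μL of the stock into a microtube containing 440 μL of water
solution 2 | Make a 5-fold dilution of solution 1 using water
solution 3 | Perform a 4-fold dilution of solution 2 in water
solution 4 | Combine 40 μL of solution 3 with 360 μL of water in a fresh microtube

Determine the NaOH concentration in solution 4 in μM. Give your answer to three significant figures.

833 μM

Step 1: 40 μL + 440 μL = 480 μL total → factor 480/40 = 12
Step 2: 5-fold → factor 5
Step 3: 4-fold → factor 4
Step 4: 40 μL + 360 μL = 400 μL total → factor 400/40 = 10
Overall dilution factor = 12 × 5 × 4 × 10 = 2400
Final = 2.00 M / 2400 = 0.0008333 M = 833 μM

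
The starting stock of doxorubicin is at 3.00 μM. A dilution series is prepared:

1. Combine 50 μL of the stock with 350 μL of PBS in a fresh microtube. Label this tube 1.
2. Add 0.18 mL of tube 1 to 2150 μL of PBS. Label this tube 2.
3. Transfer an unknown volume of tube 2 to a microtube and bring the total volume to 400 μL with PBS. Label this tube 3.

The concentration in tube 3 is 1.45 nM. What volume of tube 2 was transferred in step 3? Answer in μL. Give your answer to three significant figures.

Step 1: 50 μL + 350 μL = 400 μL total → factor 400/50 = 8
Step 2: 0.18 mL + 2150 μL = 2.33 mL total → factor 2.33/0.18 = 12.944
Step 3: v brought to 400 μL → factor = 400 μL/v
Product of known-step factors = 103.56
Overall factor = 3.00 μM / (1.45 nM) = 2069
Step-3 factor = 2069 / 103.56 = 19.979
v = 400 μL / 19.979 = 20.0 μL

20.0 μL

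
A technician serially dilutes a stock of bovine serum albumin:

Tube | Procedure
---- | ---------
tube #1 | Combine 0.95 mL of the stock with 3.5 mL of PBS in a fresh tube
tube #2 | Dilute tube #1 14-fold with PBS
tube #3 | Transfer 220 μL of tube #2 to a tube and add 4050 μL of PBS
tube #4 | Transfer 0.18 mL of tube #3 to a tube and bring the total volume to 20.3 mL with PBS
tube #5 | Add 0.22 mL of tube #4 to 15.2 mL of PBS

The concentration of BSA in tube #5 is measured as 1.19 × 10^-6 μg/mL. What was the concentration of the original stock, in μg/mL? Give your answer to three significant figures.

Step 1: 0.95 mL + 3.5 mL = 4.45 mL total → factor 4.45/0.95 = 4.6842
Step 2: 14-fold → factor 14
Step 3: 220 μL + 4050 μL = 4270 μL total → factor 4270/220 = 19.409
Step 4: 0.18 mL brought to 20.3 mL → factor 20.3/0.18 = 112.78
Step 5: 0.22 mL + 15.2 mL = 15.42 mL total → factor 15.42/0.22 = 70.091
Overall dilution factor = 4.6842 × 14 × 19.409 × 112.78 × 70.091 = 1.0061 × 10^7
Stock = 1.19 × 10^-6 μg/mL × 1.0061 × 10^7 = 12.0 μg/mL

12.0 μg/mL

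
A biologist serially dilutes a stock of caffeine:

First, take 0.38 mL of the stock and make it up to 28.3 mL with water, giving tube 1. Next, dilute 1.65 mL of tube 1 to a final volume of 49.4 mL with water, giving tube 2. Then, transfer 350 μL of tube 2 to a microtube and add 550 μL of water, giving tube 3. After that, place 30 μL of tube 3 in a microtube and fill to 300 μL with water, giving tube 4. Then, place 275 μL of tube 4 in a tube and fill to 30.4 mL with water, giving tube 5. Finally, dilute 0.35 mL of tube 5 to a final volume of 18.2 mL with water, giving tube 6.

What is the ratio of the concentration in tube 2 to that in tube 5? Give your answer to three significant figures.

2.84 × 10^3

Step 1: 0.38 mL brought to 28.3 mL → factor 28.3/0.38 = 74.474
Step 2: 1.65 mL brought to 49.4 mL → factor 49.4/1.65 = 29.939
Step 3: 350 μL + 550 μL = 900 μL total → factor 900/350 = 2.5714
Step 4: 30 μL brought to 300 μL → factor 300/30 = 10
Step 5: 275 μL brought to 30.4 mL → factor 30400/275 = 110.55
Dilution factor to tube 2 = 2229.7; to tube 5 = 6.3381 × 10^6
[tube 2]/[tube 5] = (factor to tube 5)/(factor to tube 2) = 6.3381 × 10^6/2229.7 = 2.84 × 10^3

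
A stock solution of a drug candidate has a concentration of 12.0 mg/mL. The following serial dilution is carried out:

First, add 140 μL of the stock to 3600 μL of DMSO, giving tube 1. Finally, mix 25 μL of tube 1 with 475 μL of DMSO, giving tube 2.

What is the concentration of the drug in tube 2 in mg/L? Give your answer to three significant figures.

22.5 mg/L

Step 1: 140 μL + 3600 μL = 3740 μL total → factor 3740/140 = 26.714
Step 2: 25 μL + 475 μL = 500 μL total → factor 500/25 = 20
Overall dilution factor = 26.714 × 20 = 534.29
Final = 12.0 mg/mL / 534.29 = 0.02246 mg/mL = 22.5 mg/L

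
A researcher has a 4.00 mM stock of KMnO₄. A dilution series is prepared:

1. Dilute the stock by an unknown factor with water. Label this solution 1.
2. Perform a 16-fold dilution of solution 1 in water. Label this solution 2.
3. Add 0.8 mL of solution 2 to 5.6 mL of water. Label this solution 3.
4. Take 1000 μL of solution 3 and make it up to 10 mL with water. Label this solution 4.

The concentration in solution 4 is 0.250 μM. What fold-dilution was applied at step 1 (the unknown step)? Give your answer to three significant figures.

12.5-fold

Step 1: unknown factor x
Step 2: 16-fold → factor 16
Step 3: 0.8 mL + 5.6 mL = 6.4 mL total → factor 6.4/0.8 = 8
Step 4: 1000 μL brought to 10 mL → factor 10000/1000 = 10
Product of known-step factors = 1280
Overall factor = 4.00 mM / (0.250 μM) = 16000
x = 16000 / 1280 = 12.5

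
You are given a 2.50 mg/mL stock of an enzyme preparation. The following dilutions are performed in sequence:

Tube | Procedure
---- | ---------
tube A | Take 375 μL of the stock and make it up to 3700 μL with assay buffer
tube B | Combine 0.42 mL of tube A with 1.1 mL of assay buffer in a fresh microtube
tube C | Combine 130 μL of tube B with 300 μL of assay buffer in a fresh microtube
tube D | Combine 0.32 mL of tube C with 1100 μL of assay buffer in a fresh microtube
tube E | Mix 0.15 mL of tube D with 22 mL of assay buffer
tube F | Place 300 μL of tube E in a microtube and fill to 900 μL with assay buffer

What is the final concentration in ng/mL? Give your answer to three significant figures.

Step 1: 375 μL brought to 3700 μL → factor 3700/375 = 9.8667
Step 2: 0.42 mL + 1.1 mL = 1.52 mL total → factor 1.52/0.42 = 3.619
Step 3: 130 μL + 300 μL = 430 μL total → factor 430/130 = 3.3077
Step 4: 0.32 mL + 1100 μL = 1.42 mL total → factor 1.42/0.32 = 4.4375
Step 5: 0.15 mL + 22 mL = 22.15 mL total → factor 22.15/0.15 = 147.67
Step 6: 300 μL brought to 900 μL → factor 900/300 = 3
Overall dilution factor = 9.8667 × 3.619 × 3.3077 × 4.4375 × 147.67 × 3 = 2.3218 × 10^5
Final = 2.50 mg/mL / 2.3218 × 10^5 = 1.077 × 10^-5 mg/mL = 10.8 ng/mL

10.8 ng/mL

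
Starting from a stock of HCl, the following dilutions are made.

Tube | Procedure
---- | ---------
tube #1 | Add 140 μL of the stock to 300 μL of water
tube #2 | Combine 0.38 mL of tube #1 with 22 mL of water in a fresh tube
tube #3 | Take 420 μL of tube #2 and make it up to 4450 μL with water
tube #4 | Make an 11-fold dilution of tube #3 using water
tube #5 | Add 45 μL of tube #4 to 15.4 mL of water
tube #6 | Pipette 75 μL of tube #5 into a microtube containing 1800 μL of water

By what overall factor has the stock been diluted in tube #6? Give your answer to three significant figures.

1.85 × 10^8

Step 1: 140 μL + 300 μL = 440 μL total → factor 440/140 = 3.1429
Step 2: 0.38 mL + 22 mL = 22.38 mL total → factor 22.38/0.38 = 58.895
Step 3: 420 μL brought to 4450 μL → factor 4450/420 = 10.595
Step 4: 11-fold → factor 11
Step 5: 45 μL + 15.4 mL = 15445 μL total → factor 15445/45 = 343.22
Step 6: 75 μL + 1800 μL = 1875 μL total → factor 1875/75 = 25
Overall dilution factor = 3.1429 × 58.895 × 10.595 × 11 × 343.22 × 25 = 1.8511 × 10^8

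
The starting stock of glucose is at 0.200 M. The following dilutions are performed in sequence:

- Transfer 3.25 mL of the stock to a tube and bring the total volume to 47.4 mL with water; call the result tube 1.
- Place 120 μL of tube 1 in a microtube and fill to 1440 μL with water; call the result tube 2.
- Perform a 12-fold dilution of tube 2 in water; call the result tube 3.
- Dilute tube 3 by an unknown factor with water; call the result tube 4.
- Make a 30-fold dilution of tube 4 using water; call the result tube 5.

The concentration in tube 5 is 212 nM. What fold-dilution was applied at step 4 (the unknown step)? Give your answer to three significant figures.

Step 1: 3.25 mL brought to 47.4 mL → factor 47.4/3.25 = 14.585
Step 2: 120 μL brought to 1440 μL → factor 1440/120 = 12
Step 3: 12-fold → factor 12
Step 4: unknown factor x
Step 5: 30-fold → factor 30
Product of known-step factors = 63006
Overall factor = 0.200 M / (212 nM) = 9.434 × 10^5
x = 9.434 × 10^5 / 63006 = 15.0

15.0-fold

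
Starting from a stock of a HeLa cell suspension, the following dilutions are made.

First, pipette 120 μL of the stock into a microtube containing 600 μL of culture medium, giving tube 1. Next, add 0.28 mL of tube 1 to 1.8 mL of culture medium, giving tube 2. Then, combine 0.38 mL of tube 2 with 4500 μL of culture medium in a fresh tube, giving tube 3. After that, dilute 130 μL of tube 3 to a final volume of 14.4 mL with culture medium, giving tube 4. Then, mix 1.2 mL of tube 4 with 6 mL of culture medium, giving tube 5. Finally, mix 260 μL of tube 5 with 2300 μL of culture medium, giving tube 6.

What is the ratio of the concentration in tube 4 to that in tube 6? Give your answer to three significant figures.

59.1

Step 1: 120 μL + 600 μL = 720 μL total → factor 720/120 = 6
Step 2: 0.28 mL + 1.8 mL = 2.08 mL total → factor 2.08/0.28 = 7.4286
Step 3: 0.38 mL + 4500 μL = 4.88 mL total → factor 4.88/0.38 = 12.842
Step 4: 130 μL brought to 14.4 mL → factor 14400/130 = 110.77
Step 5: 1.2 mL + 6 mL = 7.2 mL total → factor 7.2/1.2 = 6
Step 6: 260 μL + 2300 μL = 2560 μL total → factor 2560/260 = 9.8462
Dilution factor to tube 4 = 63403; to tube 6 = 3.7457 × 10^6
[tube 4]/[tube 6] = (factor to tube 6)/(factor to tube 4) = 3.7457 × 10^6/63403 = 59.1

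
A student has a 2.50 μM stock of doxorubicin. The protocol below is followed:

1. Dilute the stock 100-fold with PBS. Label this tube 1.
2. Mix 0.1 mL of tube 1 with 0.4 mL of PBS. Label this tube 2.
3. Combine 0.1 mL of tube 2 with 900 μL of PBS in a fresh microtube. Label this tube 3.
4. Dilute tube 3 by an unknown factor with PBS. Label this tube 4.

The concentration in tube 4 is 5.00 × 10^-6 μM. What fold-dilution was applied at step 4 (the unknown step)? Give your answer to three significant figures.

100-fold

Step 1: 100-fold → factor 100
Step 2: 0.1 mL + 0.4 mL = 0.5 mL total → factor 0.5/0.1 = 5
Step 3: 0.1 mL + 900 μL = 1 mL total → factor 1/0.1 = 10
Step 4: unknown factor x
Product of known-step factors = 5000
Overall factor = 2.50 μM / (5.00 × 10^-6 μM) = 5 × 10^5
x = 5 × 10^5 / 5000 = 100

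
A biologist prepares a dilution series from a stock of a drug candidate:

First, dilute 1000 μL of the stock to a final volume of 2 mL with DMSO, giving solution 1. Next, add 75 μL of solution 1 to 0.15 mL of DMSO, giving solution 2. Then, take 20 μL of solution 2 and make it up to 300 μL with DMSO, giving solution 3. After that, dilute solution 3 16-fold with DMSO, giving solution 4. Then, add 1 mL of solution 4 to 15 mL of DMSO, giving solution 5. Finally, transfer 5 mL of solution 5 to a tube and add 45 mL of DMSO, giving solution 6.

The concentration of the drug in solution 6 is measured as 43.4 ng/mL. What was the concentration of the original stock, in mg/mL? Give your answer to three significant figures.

10.0 mg/mL

Step 1: 1000 μL brought to 2 mL → factor 2000/1000 = 2
Step 2: 75 μL + 0.15 mL = 225 μL total → factor 225/75 = 3
Step 3: 20 μL brought to 300 μL → factor 300/20 = 15
Step 4: 16-fold → factor 16
Step 5: 1 mL + 15 mL = 16 mL total → factor 16/1 = 16
Step 6: 5 mL + 45 mL = 50 mL total → factor 50/5 = 10
Overall dilution factor = 2 × 3 × 15 × 16 × 16 × 10 = 2.304 × 10^5
Stock = 43.4 ng/mL × 2.304 × 10^5 = 9.999 × 10^6 ng/mL = 10.0 mg/mL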